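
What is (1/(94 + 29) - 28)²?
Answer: 11854249/15129 ≈ 783.54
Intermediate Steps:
(1/(94 + 29) - 28)² = (1/123 - 28)² = (-3443/123)² = 11854249/15129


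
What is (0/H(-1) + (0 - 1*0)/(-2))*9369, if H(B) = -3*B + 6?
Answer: 0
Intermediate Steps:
H(B) = 6 - 3*B
(0/H(-1) + (0 - 1*0)/(-2))*9369 = (0/(6 - 3*(-1)) + (0 - 1*0)/(-2))*9369 = (0/(6 + 3) + (0 + 0)*(-½))*9369 = (0/9 + 0*(-½))*9369 = (0*(⅑) + 0)*9369 = (0 + 0)*9369 = 0*9369 = 0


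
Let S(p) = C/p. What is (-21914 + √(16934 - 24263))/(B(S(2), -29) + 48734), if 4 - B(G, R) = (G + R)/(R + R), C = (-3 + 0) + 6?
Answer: -2542024/5653553 + 116*I*√7329/5653553 ≈ -0.44963 + 0.0017565*I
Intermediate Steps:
C = 3 (C = -3 + 6 = 3)
S(p) = 3/p
B(G, R) = 4 - (G + R)/(2*R) (B(G, R) = 4 - (G + R)/(R + R) = 4 - (G + R)/(2*R))
(-21914 + √(16934 - 24263))/(B(S(2), -29) + 48734) = (-21914 + √(16934 - 24263))/((½)*(-3/2 + 7*(-29))/(-29) + 48734) = (-21914 + √(-7329))/((½)*(-1/29)*(-3/2 - 203) + 48734) = (-21914 + I*√7329)/((½)*(-1/29)*(-1*3/2 - 203) + 48734) = (-21914 + I*√7329)/((½)*(-1/29)*(-3/2 - 203) + 48734) = (-21914 + I*√7329)/((½)*(-1/29)*(-409/2) + 48734) = (-21914 + I*√7329)/(409/116 + 48734) = (-21914 + I*√7329)/(5653553/116) = (-21914 + I*√7329)*(116/5653553) = -2542024/5653553 + 116*I*√7329/5653553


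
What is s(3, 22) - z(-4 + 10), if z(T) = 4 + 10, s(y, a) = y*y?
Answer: -5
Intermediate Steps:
s(y, a) = y²
z(T) = 14
s(3, 22) - z(-4 + 10) = 3² - 1*14 = 9 - 14 = -5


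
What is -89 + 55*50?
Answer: 2661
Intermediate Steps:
-89 + 55*50 = -89 + 2750 = 2661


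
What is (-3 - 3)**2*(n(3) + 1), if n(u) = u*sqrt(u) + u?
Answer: 144 + 108*sqrt(3) ≈ 331.06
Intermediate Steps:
n(u) = u + u**(3/2) (n(u) = u**(3/2) + u = u + u**(3/2))
(-3 - 3)**2*(n(3) + 1) = (-3 - 3)**2*((3 + 3**(3/2)) + 1) = (-6)**2*((3 + 3*sqrt(3)) + 1) = 36*(4 + 3*sqrt(3)) = 144 + 108*sqrt(3)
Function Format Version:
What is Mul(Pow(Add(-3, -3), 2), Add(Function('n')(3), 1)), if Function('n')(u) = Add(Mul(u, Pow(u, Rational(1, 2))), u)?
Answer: Add(144, Mul(108, Pow(3, Rational(1, 2)))) ≈ 331.06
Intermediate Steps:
Function('n')(u) = Add(u, Pow(u, Rational(3, 2))) (Function('n')(u) = Add(Pow(u, Rational(3, 2)), u) = Add(u, Pow(u, Rational(3, 2))))
Mul(Pow(Add(-3, -3), 2), Add(Function('n')(3), 1)) = Mul(Pow(Add(-3, -3), 2), Add(Add(3, Pow(3, Rational(3, 2))), 1)) = Mul(Pow(-6, 2), Add(Add(3, Mul(3, Pow(3, Rational(1, 2)))), 1)) = Mul(36, Add(4, Mul(3, Pow(3, Rational(1, 2))))) = Add(144, Mul(108, Pow(3, Rational(1, 2))))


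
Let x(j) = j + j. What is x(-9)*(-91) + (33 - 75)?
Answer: 1596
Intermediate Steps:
x(j) = 2*j
x(-9)*(-91) + (33 - 75) = (2*(-9))*(-91) + (33 - 75) = -18*(-91) - 42 = 1638 - 42 = 1596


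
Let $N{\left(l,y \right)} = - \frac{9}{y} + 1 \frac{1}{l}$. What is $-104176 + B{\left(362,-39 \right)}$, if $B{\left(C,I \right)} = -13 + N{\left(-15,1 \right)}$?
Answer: $- \frac{1562971}{15} \approx -1.042 \cdot 10^{5}$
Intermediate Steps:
$N{\left(l,y \right)} = \frac{1}{l} - \frac{9}{y}$ ($N{\left(l,y \right)} = - \frac{9}{y} + \frac{1}{l} = \frac{1}{l} - \frac{9}{y}$)
$B{\left(C,I \right)} = - \frac{331}{15}$ ($B{\left(C,I \right)} = -13 + \left(\frac{1}{-15} - \frac{9}{1}\right) = -13 - \frac{136}{15} = - \frac{331}{15}$)
$-104176 + B{\left(362,-39 \right)} = -104176 - \frac{331}{15} = - \frac{1562971}{15}$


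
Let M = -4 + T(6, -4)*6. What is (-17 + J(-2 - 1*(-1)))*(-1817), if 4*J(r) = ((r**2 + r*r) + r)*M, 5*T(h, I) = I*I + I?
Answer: 130824/5 ≈ 26165.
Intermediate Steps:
T(h, I) = I/5 + I**2/5 (T(h, I) = (I*I + I)/5 = (I**2 + I)/5 = (I + I**2)/5 = I/5 + I**2/5)
M = 52/5 (M = -4 + ((1/5)*(-4)*(1 - 4))*6 = -4 + ((1/5)*(-4)*(-3))*6 = -4 + (12/5)*6 = -4 + 72/5 = 52/5 ≈ 10.400)
J(r) = 13*r/5 + 26*r**2/5 (J(r) = (((r**2 + r*r) + r)*(52/5))/4 = (((r**2 + r**2) + r)*(52/5))/4 = ((2*r**2 + r)*(52/5))/4 = ((r + 2*r**2)*(52/5))/4 = (52*r/5 + 104*r**2/5)/4 = 13*r/5 + 26*r**2/5)
(-17 + J(-2 - 1*(-1)))*(-1817) = (-17 + 13*(-2 - 1*(-1))*(1 + 2*(-2 - 1*(-1)))/5)*(-1817) = (-17 + 13*(-2 + 1)*(1 + 2*(-2 + 1))/5)*(-1817) = (-17 + (13/5)*(-1)*(1 + 2*(-1)))*(-1817) = (-17 + (13/5)*(-1)*(1 - 2))*(-1817) = (-17 + (13/5)*(-1)*(-1))*(-1817) = (-17 + 13/5)*(-1817) = -72/5*(-1817) = 130824/5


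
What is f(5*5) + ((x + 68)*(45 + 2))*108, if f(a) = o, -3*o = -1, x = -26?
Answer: 639577/3 ≈ 2.1319e+5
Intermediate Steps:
o = ⅓ (o = -⅓*(-1) = ⅓ ≈ 0.33333)
f(a) = ⅓
f(5*5) + ((x + 68)*(45 + 2))*108 = ⅓ + ((-26 + 68)*(45 + 2))*108 = ⅓ + (42*47)*108 = ⅓ + 1974*108 = ⅓ + 213192 = 639577/3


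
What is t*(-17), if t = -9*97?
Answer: 14841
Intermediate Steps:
t = -873
t*(-17) = -873*(-17) = 14841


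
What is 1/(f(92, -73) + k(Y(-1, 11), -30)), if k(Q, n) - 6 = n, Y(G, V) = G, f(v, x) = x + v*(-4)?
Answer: -1/465 ≈ -0.0021505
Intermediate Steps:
f(v, x) = x - 4*v
k(Q, n) = 6 + n
1/(f(92, -73) + k(Y(-1, 11), -30)) = 1/((-73 - 4*92) + (6 - 30)) = 1/((-73 - 368) - 24) = 1/(-441 - 24) = 1/(-465) = -1/465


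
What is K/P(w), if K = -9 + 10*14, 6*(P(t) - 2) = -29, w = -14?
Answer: -786/17 ≈ -46.235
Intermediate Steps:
P(t) = -17/6 (P(t) = 2 + (⅙)*(-29) = 2 - 29/6 = -17/6)
K = 131 (K = -9 + 140 = 131)
K/P(w) = 131/(-17/6) = 131*(-6/17) = -786/17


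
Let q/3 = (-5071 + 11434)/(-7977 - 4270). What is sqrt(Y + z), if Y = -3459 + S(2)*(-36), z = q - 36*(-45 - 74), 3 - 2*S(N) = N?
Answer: 4*sqrt(7550459205)/12247 ≈ 28.380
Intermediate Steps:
S(N) = 3/2 - N/2
q = -19089/12247 (q = 3*((-5071 + 11434)/(-7977 - 4270)) = 3*(6363/(-12247)) = 3*(6363*(-1/12247)) = 3*(-6363/12247) = -19089/12247 ≈ -1.5587)
z = 52447059/12247 (z = -19089/12247 - 36*(-45 - 74) = -19089/12247 - 36*(-119) = -19089/12247 - 1*(-4284) = -19089/12247 + 4284 = 52447059/12247 ≈ 4282.4)
Y = -3477 (Y = -3459 + (3/2 - 1/2*2)*(-36) = -3459 + (3/2 - 1)*(-36) = -3459 + (1/2)*(-36) = -3459 - 18 = -3477)
sqrt(Y + z) = sqrt(-3477 + 52447059/12247) = sqrt(9864240/12247) = 4*sqrt(7550459205)/12247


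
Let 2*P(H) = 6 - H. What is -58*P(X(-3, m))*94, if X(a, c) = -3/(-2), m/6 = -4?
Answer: -12267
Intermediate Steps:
m = -24 (m = 6*(-4) = -24)
X(a, c) = 3/2 (X(a, c) = -3*(-½) = 3/2)
P(H) = 3 - H/2 (P(H) = (6 - H)/2 = 3 - H/2)
-58*P(X(-3, m))*94 = -58*(3 - ½*3/2)*94 = -58*(3 - ¾)*94 = -58*9/4*94 = -261/2*94 = -12267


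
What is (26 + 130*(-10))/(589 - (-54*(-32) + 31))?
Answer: 49/45 ≈ 1.0889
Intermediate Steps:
(26 + 130*(-10))/(589 - (-54*(-32) + 31)) = (26 - 1300)/(589 - (1728 + 31)) = -1274/(589 - 1*1759) = -1274/(589 - 1759) = -1274/(-1170) = -1274*(-1/1170) = 49/45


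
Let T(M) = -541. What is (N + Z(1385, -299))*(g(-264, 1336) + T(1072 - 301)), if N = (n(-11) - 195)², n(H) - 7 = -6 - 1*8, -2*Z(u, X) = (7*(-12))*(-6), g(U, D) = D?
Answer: 32238840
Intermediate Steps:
Z(u, X) = -252 (Z(u, X) = -7*(-12)*(-6)/2 = -(-42)*(-6) = -½*504 = -252)
n(H) = -7 (n(H) = 7 + (-6 - 1*8) = 7 + (-6 - 8) = 7 - 14 = -7)
N = 40804 (N = (-7 - 195)² = (-202)² = 40804)
(N + Z(1385, -299))*(g(-264, 1336) + T(1072 - 301)) = (40804 - 252)*(1336 - 541) = 40552*795 = 32238840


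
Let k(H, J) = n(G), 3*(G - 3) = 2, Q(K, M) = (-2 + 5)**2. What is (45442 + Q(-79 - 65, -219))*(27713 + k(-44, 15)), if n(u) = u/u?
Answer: 1259629014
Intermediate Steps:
Q(K, M) = 9 (Q(K, M) = 3**2 = 9)
G = 11/3 (G = 3 + (1/3)*2 = 3 + 2/3 = 11/3 ≈ 3.6667)
n(u) = 1
k(H, J) = 1
(45442 + Q(-79 - 65, -219))*(27713 + k(-44, 15)) = (45442 + 9)*(27713 + 1) = 45451*27714 = 1259629014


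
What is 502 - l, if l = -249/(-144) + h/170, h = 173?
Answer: 2036953/4080 ≈ 499.25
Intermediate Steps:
l = 11207/4080 (l = -249/(-144) + 173/170 = -249*(-1/144) + 173*(1/170) = 83/48 + 173/170 = 11207/4080 ≈ 2.7468)
502 - l = 502 - 1*11207/4080 = 502 - 11207/4080 = 2036953/4080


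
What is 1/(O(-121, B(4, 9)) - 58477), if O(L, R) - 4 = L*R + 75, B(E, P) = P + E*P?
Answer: -1/63843 ≈ -1.5663e-5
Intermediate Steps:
O(L, R) = 79 + L*R (O(L, R) = 4 + (L*R + 75) = 4 + (75 + L*R) = 79 + L*R)
1/(O(-121, B(4, 9)) - 58477) = 1/((79 - 1089*(1 + 4)) - 58477) = 1/((79 - 1089*5) - 58477) = 1/((79 - 121*45) - 58477) = 1/((79 - 5445) - 58477) = 1/(-5366 - 58477) = 1/(-63843) = -1/63843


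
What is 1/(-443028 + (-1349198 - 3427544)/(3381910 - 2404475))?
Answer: -977435/433035849922 ≈ -2.2572e-6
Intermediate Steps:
1/(-443028 + (-1349198 - 3427544)/(3381910 - 2404475)) = 1/(-443028 - 4776742/977435) = 1/(-433035849922/977435) = -977435/433035849922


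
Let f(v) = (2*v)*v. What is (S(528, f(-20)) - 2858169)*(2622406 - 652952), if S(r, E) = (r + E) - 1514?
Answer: -5629398688170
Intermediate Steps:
f(v) = 2*v²
S(r, E) = -1514 + E + r (S(r, E) = (E + r) - 1514 = -1514 + E + r)
(S(528, f(-20)) - 2858169)*(2622406 - 652952) = ((-1514 + 2*(-20)² + 528) - 2858169)*(2622406 - 652952) = ((-1514 + 2*400 + 528) - 2858169)*1969454 = ((-1514 + 800 + 528) - 2858169)*1969454 = (-186 - 2858169)*1969454 = -2858355*1969454 = -5629398688170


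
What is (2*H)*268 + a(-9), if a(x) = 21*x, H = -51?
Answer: -27525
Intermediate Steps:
(2*H)*268 + a(-9) = (2*(-51))*268 + 21*(-9) = -102*268 - 189 = -27336 - 189 = -27525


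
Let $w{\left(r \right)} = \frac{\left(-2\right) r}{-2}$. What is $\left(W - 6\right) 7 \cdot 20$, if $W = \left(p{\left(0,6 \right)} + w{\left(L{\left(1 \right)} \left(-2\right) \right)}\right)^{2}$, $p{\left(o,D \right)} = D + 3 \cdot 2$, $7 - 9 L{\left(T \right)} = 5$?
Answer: $\frac{1446200}{81} \approx 17854.0$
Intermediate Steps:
$L{\left(T \right)} = \frac{2}{9}$ ($L{\left(T \right)} = \frac{7}{9} - \frac{5}{9} = \frac{2}{9}$)
$p{\left(o,D \right)} = 6 + D$ ($p{\left(o,D \right)} = D + 6 = 6 + D$)
$w{\left(r \right)} = r$ ($w{\left(r \right)} = - 2 r \left(- \frac{1}{2}\right) = r$)
$W = \frac{10816}{81}$ ($W = \left(\left(6 + 6\right) + \frac{2}{9} \left(-2\right)\right)^{2} = \left(12 - \frac{4}{9}\right)^{2} = \left(\frac{104}{9}\right)^{2} = \frac{10816}{81} \approx 133.53$)
$\left(W - 6\right) 7 \cdot 20 = \left(\frac{10816}{81} - 6\right) 7 \cdot 20 = \frac{10330}{81} \cdot 7 \cdot 20 = \frac{72310}{81} \cdot 20 = \frac{1446200}{81}$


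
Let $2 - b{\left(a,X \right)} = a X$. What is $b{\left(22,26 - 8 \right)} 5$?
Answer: $-1970$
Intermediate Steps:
$b{\left(a,X \right)} = 2 - X a$ ($b{\left(a,X \right)} = 2 - a X = 2 - X a$)
$b{\left(22,26 - 8 \right)} 5 = \left(2 - \left(26 - 8\right) 22\right) 5 = \left(2 - 18 \cdot 22\right) 5 = \left(2 - 396\right) 5 = \left(-394\right) 5 = -1970$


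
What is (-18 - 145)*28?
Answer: -4564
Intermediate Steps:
(-18 - 145)*28 = -163*28 = -4564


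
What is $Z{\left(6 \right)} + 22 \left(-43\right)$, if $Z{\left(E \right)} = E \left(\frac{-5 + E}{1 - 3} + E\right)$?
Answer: $-913$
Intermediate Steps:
$Z{\left(E \right)} = E \left(\frac{5}{2} + \frac{E}{2}\right)$ ($Z{\left(E \right)} = E \left(\frac{-5 + E}{-2} + E\right) = E \left(\left(-5 + E\right) \left(- \frac{1}{2}\right) + E\right) = E \left(\left(\frac{5}{2} - \frac{E}{2}\right) + E\right) = E \left(\frac{5}{2} + \frac{E}{2}\right)$)
$Z{\left(6 \right)} + 22 \left(-43\right) = \frac{1}{2} \cdot 6 \left(5 + 6\right) + 22 \left(-43\right) = \frac{1}{2} \cdot 6 \cdot 11 - 946 = 33 - 946 = -913$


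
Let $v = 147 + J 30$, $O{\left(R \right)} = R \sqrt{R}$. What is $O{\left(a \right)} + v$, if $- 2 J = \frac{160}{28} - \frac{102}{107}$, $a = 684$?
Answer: $\frac{56613}{749} + 4104 \sqrt{19} \approx 17965.0$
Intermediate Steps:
$J = - \frac{1783}{749}$ ($J = - \frac{\frac{160}{28} - \frac{102}{107}}{2} = - \frac{160 \cdot \frac{1}{28} - \frac{102}{107}}{2} = - \frac{\frac{40}{7} - \frac{102}{107}}{2} = \left(- \frac{1}{2}\right) \frac{3566}{749} = - \frac{1783}{749} \approx -2.3805$)
$O{\left(R \right)} = R^{\frac{3}{2}}$
$v = \frac{56613}{749}$ ($v = 147 - \frac{53490}{749} = \frac{56613}{749} \approx 75.585$)
$O{\left(a \right)} + v = 684^{\frac{3}{2}} + \frac{56613}{749} = 4104 \sqrt{19} + \frac{56613}{749} = \frac{56613}{749} + 4104 \sqrt{19}$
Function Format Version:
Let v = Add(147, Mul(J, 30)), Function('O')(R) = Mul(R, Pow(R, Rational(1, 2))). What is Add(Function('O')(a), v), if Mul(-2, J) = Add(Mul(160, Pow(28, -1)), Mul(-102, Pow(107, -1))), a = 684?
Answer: Add(Rational(56613, 749), Mul(4104, Pow(19, Rational(1, 2)))) ≈ 17965.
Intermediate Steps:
J = Rational(-1783, 749) (J = Mul(Rational(-1, 2), Add(Mul(160, Pow(28, -1)), Mul(-102, Pow(107, -1)))) = Mul(Rational(-1, 2), Add(Mul(160, Rational(1, 28)), Mul(-102, Rational(1, 107)))) = Mul(Rational(-1, 2), Add(Rational(40, 7), Rational(-102, 107))) = Mul(Rational(-1, 2), Rational(3566, 749)) = Rational(-1783, 749) ≈ -2.3805)
Function('O')(R) = Pow(R, Rational(3, 2))
v = Rational(56613, 749) (v = Add(147, Mul(Rational(-1783, 749), 30)) = Add(147, Rational(-53490, 749)) = Rational(56613, 749) ≈ 75.585)
Add(Function('O')(a), v) = Add(Pow(684, Rational(3, 2)), Rational(56613, 749)) = Add(Mul(4104, Pow(19, Rational(1, 2))), Rational(56613, 749)) = Add(Rational(56613, 749), Mul(4104, Pow(19, Rational(1, 2))))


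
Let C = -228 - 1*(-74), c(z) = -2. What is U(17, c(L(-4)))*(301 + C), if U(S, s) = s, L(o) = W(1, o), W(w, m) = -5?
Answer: -294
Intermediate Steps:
L(o) = -5
C = -154 (C = -228 + 74 = -154)
U(17, c(L(-4)))*(301 + C) = -2*(301 - 154) = -2*147 = -294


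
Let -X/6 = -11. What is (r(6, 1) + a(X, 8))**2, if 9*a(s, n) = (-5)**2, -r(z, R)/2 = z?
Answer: 6889/81 ≈ 85.049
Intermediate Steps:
X = 66 (X = -6*(-11) = 66)
r(z, R) = -2*z
a(s, n) = 25/9 (a(s, n) = (1/9)*(-5)**2 = (1/9)*25 = 25/9)
(r(6, 1) + a(X, 8))**2 = (-2*6 + 25/9)**2 = (-12 + 25/9)**2 = (-83/9)**2 = 6889/81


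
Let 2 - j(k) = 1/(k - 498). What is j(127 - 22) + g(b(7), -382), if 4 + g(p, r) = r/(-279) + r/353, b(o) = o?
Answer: -22067657/12901797 ≈ -1.7104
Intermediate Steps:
g(p, r) = -4 - 74*r/98487 (g(p, r) = -4 + (r/(-279) + r/353) = -4 + (r*(-1/279) + r*(1/353)) = -4 + (-r/279 + r/353) = -4 - 74*r/98487)
j(k) = 2 - 1/(-498 + k) (j(k) = 2 - 1/(k - 498) = 2 - 1/(-498 + k))
j(127 - 22) + g(b(7), -382) = (-997 + 2*(127 - 22))/(-498 + (127 - 22)) + (-4 - 74/98487*(-382)) = (-997 + 2*105)/(-498 + 105) + (-4 + 28268/98487) = (-997 + 210)/(-393) - 365680/98487 = -1/393*(-787) - 365680/98487 = 787/393 - 365680/98487 = -22067657/12901797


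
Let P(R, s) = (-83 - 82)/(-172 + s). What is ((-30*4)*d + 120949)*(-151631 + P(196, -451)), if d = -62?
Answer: -12128388597772/623 ≈ -1.9468e+10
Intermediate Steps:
P(R, s) = -165/(-172 + s)
((-30*4)*d + 120949)*(-151631 + P(196, -451)) = (-30*4*(-62) + 120949)*(-151631 - 165/(-172 - 451)) = (-120*(-62) + 120949)*(-151631 - 165/(-623)) = (7440 + 120949)*(-151631 - 165*(-1/623)) = 128389*(-151631 + 165/623) = 128389*(-94465948/623) = -12128388597772/623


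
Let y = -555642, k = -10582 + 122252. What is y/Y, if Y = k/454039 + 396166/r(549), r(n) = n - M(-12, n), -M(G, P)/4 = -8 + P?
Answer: -342222076748547/90088887592 ≈ -3798.7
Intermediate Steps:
k = 111670
M(G, P) = 32 - 4*P (M(G, P) = -4*(-8 + P) = 32 - 4*P)
r(n) = -32 + 5*n (r(n) = n - (32 - 4*n) = n + (-32 + 4*n) = -32 + 5*n)
Y = 180177775184/1231807807 (Y = 111670/454039 + 396166/(-32 + 5*549) = 111670*(1/454039) + 396166/(-32 + 2745) = 111670/454039 + 396166/2713 = 180177775184/1231807807 ≈ 146.27)
y/Y = -555642/180177775184/1231807807 = -555642*1231807807/180177775184 = -342222076748547/90088887592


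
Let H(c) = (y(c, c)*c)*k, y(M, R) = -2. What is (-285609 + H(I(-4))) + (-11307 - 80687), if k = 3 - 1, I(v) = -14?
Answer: -377547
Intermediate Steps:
k = 2
H(c) = -4*c (H(c) = -2*c*2 = -4*c)
(-285609 + H(I(-4))) + (-11307 - 80687) = (-285609 - 4*(-14)) + (-11307 - 80687) = (-285609 + 56) - 91994 = -285553 - 91994 = -377547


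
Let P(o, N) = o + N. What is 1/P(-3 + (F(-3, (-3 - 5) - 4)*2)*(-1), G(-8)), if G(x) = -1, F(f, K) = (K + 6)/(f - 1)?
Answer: -1/7 ≈ -0.14286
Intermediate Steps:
F(f, K) = (6 + K)/(-1 + f)
P(o, N) = N + o
1/P(-3 + (F(-3, (-3 - 5) - 4)*2)*(-1), G(-8)) = 1/(-1 + (-3 + (((6 + ((-3 - 5) - 4))/(-1 - 3))*2)*(-1))) = 1/(-1 + (-3 + (((6 + (-8 - 4))/(-4))*2)*(-1))) = 1/(-1 + (-3 + (-(6 - 12)/4*2)*(-1))) = 1/(-1 + (-3 + (-1/4*(-6)*2)*(-1))) = 1/(-1 + (-3 + ((3/2)*2)*(-1))) = 1/(-1 + (-3 + 3*(-1))) = 1/(-1 + (-3 - 3)) = 1/(-1 - 6) = 1/(-7) = -1/7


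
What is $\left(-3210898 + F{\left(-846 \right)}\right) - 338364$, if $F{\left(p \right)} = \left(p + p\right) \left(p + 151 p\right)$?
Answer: $214028402$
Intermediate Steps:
$F{\left(p \right)} = 304 p^{2}$ ($F{\left(p \right)} = 2 p 152 p = 304 p^{2}$)
$\left(-3210898 + F{\left(-846 \right)}\right) - 338364 = \left(-3210898 + 304 \left(-846\right)^{2}\right) - 338364 = \left(-3210898 + 304 \cdot 715716\right) - 338364 = \left(-3210898 + 217577664\right) - 338364 = 214366766 - 338364 = 214028402$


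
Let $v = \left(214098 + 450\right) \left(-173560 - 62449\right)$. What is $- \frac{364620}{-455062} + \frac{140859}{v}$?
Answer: $\frac{3077094002034597}{3840363700018964} \approx 0.80125$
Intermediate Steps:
$v = -50635258932$ ($v = 214548 \left(-236009\right) = -50635258932$)
$- \frac{364620}{-455062} + \frac{140859}{v} = - \frac{364620}{-455062} + \frac{140859}{-50635258932} = \left(-364620\right) \left(- \frac{1}{455062}\right) + 140859 \left(- \frac{1}{50635258932}\right) = \frac{182310}{227531} - \frac{46953}{16878419644} = \frac{3077094002034597}{3840363700018964}$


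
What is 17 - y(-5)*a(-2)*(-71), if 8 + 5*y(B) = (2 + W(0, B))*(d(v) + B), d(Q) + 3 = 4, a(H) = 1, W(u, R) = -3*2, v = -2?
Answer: 653/5 ≈ 130.60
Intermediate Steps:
W(u, R) = -6
d(Q) = 1 (d(Q) = -3 + 4 = 1)
y(B) = -12/5 - 4*B/5 (y(B) = -8/5 + ((2 - 6)*(1 + B))/5 = -8/5 + (-4*(1 + B))/5 = -8/5 + (-4 - 4*B)/5 = -8/5 + (-⅘ - 4*B/5) = -12/5 - 4*B/5)
17 - y(-5)*a(-2)*(-71) = 17 - (-12/5 - ⅘*(-5))*(-71) = 17 - (-12/5 + 4)*(-71) = 17 - 8/5*(-71) = 17 + 568/5 = 653/5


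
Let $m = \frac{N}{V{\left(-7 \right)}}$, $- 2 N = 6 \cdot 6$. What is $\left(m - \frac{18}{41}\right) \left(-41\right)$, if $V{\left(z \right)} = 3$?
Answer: $264$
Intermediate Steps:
$N = -18$ ($N = - \frac{6 \cdot 6}{2} = \left(- \frac{1}{2}\right) 36 = -18$)
$m = -6$ ($m = - \frac{18}{3} = \left(-18\right) \frac{1}{3} = -6$)
$\left(m - \frac{18}{41}\right) \left(-41\right) = \left(-6 - \frac{18}{41}\right) \left(-41\right) = \left(- \frac{264}{41}\right) \left(-41\right) = 264$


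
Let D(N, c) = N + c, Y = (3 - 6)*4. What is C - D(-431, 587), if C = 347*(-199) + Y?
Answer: -69221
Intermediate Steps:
Y = -12 (Y = -3*4 = -12)
C = -69065 (C = 347*(-199) - 12 = -69053 - 12 = -69065)
C - D(-431, 587) = -69065 - (-431 + 587) = -69065 - 1*156 = -69065 - 156 = -69221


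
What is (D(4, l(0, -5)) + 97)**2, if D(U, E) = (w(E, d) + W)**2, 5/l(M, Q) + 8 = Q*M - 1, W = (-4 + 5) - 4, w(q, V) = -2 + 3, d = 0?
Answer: 10201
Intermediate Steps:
w(q, V) = 1
W = -3 (W = 1 - 4 = -3)
l(M, Q) = 5/(-9 + M*Q) (l(M, Q) = 5/(-8 + (Q*M - 1)) = 5/(-8 + (M*Q - 1)) = 5/(-8 + (-1 + M*Q)) = 5/(-9 + M*Q))
D(U, E) = 4 (D(U, E) = (1 - 3)**2 = (-2)**2 = 4)
(D(4, l(0, -5)) + 97)**2 = (4 + 97)**2 = 101**2 = 10201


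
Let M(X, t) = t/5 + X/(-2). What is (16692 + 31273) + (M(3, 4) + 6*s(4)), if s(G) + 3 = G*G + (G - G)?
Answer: 480423/10 ≈ 48042.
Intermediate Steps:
M(X, t) = -X/2 + t/5 (M(X, t) = t*(1/5) + X*(-1/2) = t/5 - X/2 = -X/2 + t/5)
s(G) = -3 + G**2 (s(G) = -3 + (G*G + (G - G)) = -3 + (G**2 + 0) = -3 + G**2)
(16692 + 31273) + (M(3, 4) + 6*s(4)) = (16692 + 31273) + ((-1/2*3 + (1/5)*4) + 6*(-3 + 4**2)) = 47965 + ((-3/2 + 4/5) + 6*(-3 + 16)) = 47965 + (-7/10 + 6*13) = 47965 + (-7/10 + 78) = 47965 + 773/10 = 480423/10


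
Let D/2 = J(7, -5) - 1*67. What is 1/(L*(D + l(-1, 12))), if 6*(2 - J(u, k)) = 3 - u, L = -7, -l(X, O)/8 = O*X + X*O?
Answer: -3/1330 ≈ -0.0022556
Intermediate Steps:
l(X, O) = -16*O*X (l(X, O) = -8*(O*X + X*O) = -8*(O*X + O*X) = -16*O*X)
J(u, k) = 3/2 + u/6 (J(u, k) = 2 - (3 - u)/6 = 2 + (-½ + u/6) = 3/2 + u/6)
D = -386/3 (D = 2*((3/2 + (⅙)*7) - 1*67) = 2*((3/2 + 7/6) - 67) = 2*(8/3 - 67) = 2*(-193/3) = -386/3 ≈ -128.67)
1/(L*(D + l(-1, 12))) = 1/(-7*(-386/3 - 16*12*(-1))) = 1/(-7*(-386/3 + 192)) = 1/(-7*190/3) = 1/(-1330/3) = -3/1330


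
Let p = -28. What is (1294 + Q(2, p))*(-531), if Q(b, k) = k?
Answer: -672246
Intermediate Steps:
(1294 + Q(2, p))*(-531) = (1294 - 28)*(-531) = 1266*(-531) = -672246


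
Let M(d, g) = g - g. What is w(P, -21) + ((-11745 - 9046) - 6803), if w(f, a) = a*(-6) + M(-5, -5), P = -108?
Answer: -27468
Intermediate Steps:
M(d, g) = 0
w(f, a) = -6*a (w(f, a) = a*(-6) + 0 = -6*a + 0 = -6*a)
w(P, -21) + ((-11745 - 9046) - 6803) = -6*(-21) + ((-11745 - 9046) - 6803) = 126 + (-20791 - 6803) = 126 - 27594 = -27468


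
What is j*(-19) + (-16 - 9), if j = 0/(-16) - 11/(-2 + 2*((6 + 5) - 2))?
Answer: -191/16 ≈ -11.938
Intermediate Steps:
j = -11/16 (j = 0*(-1/16) - 11/(-2 + 2*(11 - 2)) = 0 - 11/(-2 + 2*9) = 0 - 11/(-2 + 18) = 0 - 11/16 = -11/16 ≈ -0.68750)
j*(-19) + (-16 - 9) = -11/16*(-19) + (-16 - 9) = 209/16 - 25 = -191/16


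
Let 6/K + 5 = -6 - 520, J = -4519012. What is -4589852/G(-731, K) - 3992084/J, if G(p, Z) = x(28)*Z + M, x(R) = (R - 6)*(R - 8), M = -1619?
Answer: 918102508930715/324739591579 ≈ 2827.2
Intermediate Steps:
K = -2/177 (K = 6/(-5 + (-6 - 520)) = 6/(-5 - 526) = 6/(-531) = 6*(-1/531) = -2/177 ≈ -0.011299)
x(R) = (-8 + R)*(-6 + R) (x(R) = (-6 + R)*(-8 + R) = (-8 + R)*(-6 + R))
G(p, Z) = -1619 + 440*Z (G(p, Z) = (48 + 28² - 14*28)*Z - 1619 = (48 + 784 - 392)*Z - 1619 = 440*Z - 1619 = -1619 + 440*Z)
-4589852/G(-731, K) - 3992084/J = -4589852/(-1619 + 440*(-2/177)) - 3992084/(-4519012) = -4589852/(-1619 - 880/177) - 3992084*(-1/4519012) = -4589852/(-287443/177) + 998021/1129753 = -4589852*(-177/287443) + 998021/1129753 = 812403804/287443 + 998021/1129753 = 918102508930715/324739591579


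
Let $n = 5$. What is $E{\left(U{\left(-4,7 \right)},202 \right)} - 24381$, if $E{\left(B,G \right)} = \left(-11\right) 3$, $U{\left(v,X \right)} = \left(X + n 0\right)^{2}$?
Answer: $-24414$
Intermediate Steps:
$U{\left(v,X \right)} = X^{2}$ ($U{\left(v,X \right)} = \left(X + 5 \cdot 0\right)^{2} = \left(X + 0\right)^{2} = X^{2}$)
$E{\left(B,G \right)} = -33$
$E{\left(U{\left(-4,7 \right)},202 \right)} - 24381 = -33 - 24381 = -24414$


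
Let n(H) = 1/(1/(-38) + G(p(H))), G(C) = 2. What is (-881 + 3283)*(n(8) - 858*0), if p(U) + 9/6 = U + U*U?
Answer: 91276/75 ≈ 1217.0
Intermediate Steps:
p(U) = -3/2 + U + U**2 (p(U) = -3/2 + (U + U*U) = -3/2 + (U + U**2) = -3/2 + U + U**2)
n(H) = 38/75 (n(H) = 1/(1/(-38) + 2) = 1/(-1/38 + 2) = 1/(75/38) = 38/75)
(-881 + 3283)*(n(8) - 858*0) = (-881 + 3283)*(38/75 - 858*0) = 2402*(38/75 + 0) = 2402*(38/75) = 91276/75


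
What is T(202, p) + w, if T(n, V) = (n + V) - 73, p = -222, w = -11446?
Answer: -11539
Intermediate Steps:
T(n, V) = -73 + V + n (T(n, V) = (V + n) - 73 = -73 + V + n)
T(202, p) + w = (-73 - 222 + 202) - 11446 = -93 - 11446 = -11539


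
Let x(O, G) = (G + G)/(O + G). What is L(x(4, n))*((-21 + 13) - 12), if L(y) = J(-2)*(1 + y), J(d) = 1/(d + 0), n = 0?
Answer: 10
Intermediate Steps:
J(d) = 1/d
x(O, G) = 2*G/(G + O) (x(O, G) = (2*G)/(G + O) = 2*G/(G + O))
L(y) = -½ - y/2 (L(y) = (1 + y)/(-2) = -(1 + y)/2 = -½ - y/2)
L(x(4, n))*((-21 + 13) - 12) = (-½ - 0/(0 + 4))*((-21 + 13) - 12) = (-½ - 0/4)*(-8 - 12) = (-½ - 0/4)*(-20) = (-½ - ½*0)*(-20) = (-½ + 0)*(-20) = -½*(-20) = 10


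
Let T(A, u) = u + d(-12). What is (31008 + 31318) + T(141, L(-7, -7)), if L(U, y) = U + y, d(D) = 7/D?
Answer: 747737/12 ≈ 62311.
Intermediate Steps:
T(A, u) = -7/12 + u (T(A, u) = u + 7/(-12) = u + 7*(-1/12) = u - 7/12 = -7/12 + u)
(31008 + 31318) + T(141, L(-7, -7)) = (31008 + 31318) + (-7/12 + (-7 - 7)) = 62326 + (-7/12 - 14) = 62326 - 175/12 = 747737/12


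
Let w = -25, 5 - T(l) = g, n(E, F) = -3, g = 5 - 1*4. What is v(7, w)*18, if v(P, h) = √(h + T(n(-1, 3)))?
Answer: 18*I*√21 ≈ 82.486*I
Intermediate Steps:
g = 1 (g = 5 - 4 = 1)
T(l) = 4 (T(l) = 5 - 1*1 = 5 - 1 = 4)
v(P, h) = √(4 + h) (v(P, h) = √(h + 4) = √(4 + h))
v(7, w)*18 = √(4 - 25)*18 = √(-21)*18 = (I*√21)*18 = 18*I*√21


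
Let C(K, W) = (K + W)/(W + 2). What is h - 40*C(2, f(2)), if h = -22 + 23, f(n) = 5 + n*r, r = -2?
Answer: -39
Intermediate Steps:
f(n) = 5 - 2*n (f(n) = 5 + n*(-2) = 5 - 2*n)
C(K, W) = (K + W)/(2 + W)
h = 1
h - 40*C(2, f(2)) = 1 - 40*(2 + (5 - 2*2))/(2 + (5 - 2*2)) = 1 - 40*(2 + (5 - 4))/(2 + (5 - 4)) = 1 - 40*(2 + 1)/(2 + 1) = 1 - 40*3/3 = 1 - 40*1 = 1 - 40 = -39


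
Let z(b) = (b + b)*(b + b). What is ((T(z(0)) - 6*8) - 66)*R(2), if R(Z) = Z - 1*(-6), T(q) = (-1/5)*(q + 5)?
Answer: -920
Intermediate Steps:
z(b) = 4*b² (z(b) = (2*b)*(2*b) = 4*b²)
T(q) = -1 - q/5 (T(q) = (-1*⅕)*(5 + q) = -(5 + q)/5 = -1 - q/5)
R(Z) = 6 + Z (R(Z) = Z + 6 = 6 + Z)
((T(z(0)) - 6*8) - 66)*R(2) = (((-1 - 4*0²/5) - 6*8) - 66)*(6 + 2) = (((-1 - 4*0/5) - 48) - 66)*8 = (((-1 - ⅕*0) - 48) - 66)*8 = (((-1 + 0) - 48) - 66)*8 = ((-1 - 48) - 66)*8 = (-49 - 66)*8 = -115*8 = -920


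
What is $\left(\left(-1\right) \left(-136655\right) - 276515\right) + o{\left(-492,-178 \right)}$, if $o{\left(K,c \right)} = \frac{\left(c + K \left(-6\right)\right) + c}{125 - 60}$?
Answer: $- \frac{9088304}{65} \approx -1.3982 \cdot 10^{5}$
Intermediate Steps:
$o{\left(K,c \right)} = - \frac{6 K}{65} + \frac{2 c}{65}$ ($o{\left(K,c \right)} = \frac{\left(c - 6 K\right) + c}{65} = \left(- 6 K + 2 c\right) \frac{1}{65} = - \frac{6 K}{65} + \frac{2 c}{65}$)
$\left(\left(-1\right) \left(-136655\right) - 276515\right) + o{\left(-492,-178 \right)} = \left(\left(-1\right) \left(-136655\right) - 276515\right) + \left(\left(- \frac{6}{65}\right) \left(-492\right) + \frac{2}{65} \left(-178\right)\right) = \left(136655 - 276515\right) + \left(\frac{2952}{65} - \frac{356}{65}\right) = -139860 + \frac{2596}{65} = - \frac{9088304}{65}$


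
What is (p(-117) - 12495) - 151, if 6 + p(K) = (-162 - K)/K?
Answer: -164471/13 ≈ -12652.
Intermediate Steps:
p(K) = -6 + (-162 - K)/K
(p(-117) - 12495) - 151 = ((-7 - 162/(-117)) - 12495) - 151 = ((-7 - 162*(-1/117)) - 12495) - 151 = ((-7 + 18/13) - 12495) - 151 = (-73/13 - 12495) - 151 = -162508/13 - 151 = -164471/13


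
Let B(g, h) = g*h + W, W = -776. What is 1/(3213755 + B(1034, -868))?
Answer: 1/2315467 ≈ 4.3188e-7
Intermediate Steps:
B(g, h) = -776 + g*h (B(g, h) = g*h - 776 = -776 + g*h)
1/(3213755 + B(1034, -868)) = 1/(3213755 + (-776 + 1034*(-868))) = 1/(3213755 + (-776 - 897512)) = 1/(3213755 - 898288) = 1/2315467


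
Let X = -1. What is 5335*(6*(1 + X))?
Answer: 0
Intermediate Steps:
5335*(6*(1 + X)) = 5335*(6*(1 - 1)) = 5335*(6*0) = 5335*0 = 0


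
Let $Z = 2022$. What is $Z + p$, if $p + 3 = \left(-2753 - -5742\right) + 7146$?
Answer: $12154$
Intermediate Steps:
$p = 10132$ ($p = -3 + \left(\left(-2753 - -5742\right) + 7146\right) = -3 + \left(\left(-2753 + 5742\right) + 7146\right) = -3 + \left(2989 + 7146\right) = -3 + 10135 = 10132$)
$Z + p = 2022 + 10132 = 12154$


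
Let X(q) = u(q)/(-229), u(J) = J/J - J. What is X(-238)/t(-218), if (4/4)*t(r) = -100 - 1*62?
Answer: 239/37098 ≈ 0.0064424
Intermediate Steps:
t(r) = -162 (t(r) = -100 - 1*62 = -100 - 62 = -162)
u(J) = 1 - J
X(q) = -1/229 + q/229 (X(q) = (1 - q)/(-229) = (1 - q)*(-1/229) = -1/229 + q/229)
X(-238)/t(-218) = (-1/229 + (1/229)*(-238))/(-162) = (-1/229 - 238/229)*(-1/162) = -239/229*(-1/162) = 239/37098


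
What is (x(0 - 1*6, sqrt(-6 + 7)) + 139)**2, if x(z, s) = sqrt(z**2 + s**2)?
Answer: (139 + sqrt(37))**2 ≈ 21049.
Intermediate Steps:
x(z, s) = sqrt(s**2 + z**2)
(x(0 - 1*6, sqrt(-6 + 7)) + 139)**2 = (sqrt((sqrt(-6 + 7))**2 + (0 - 1*6)**2) + 139)**2 = (sqrt((sqrt(1))**2 + (0 - 6)**2) + 139)**2 = (sqrt(1**2 + (-6)**2) + 139)**2 = (sqrt(1 + 36) + 139)**2 = (sqrt(37) + 139)**2 = (139 + sqrt(37))**2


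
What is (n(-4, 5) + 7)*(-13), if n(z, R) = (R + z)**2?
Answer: -104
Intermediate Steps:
(n(-4, 5) + 7)*(-13) = ((5 - 4)**2 + 7)*(-13) = (1**2 + 7)*(-13) = (1 + 7)*(-13) = 8*(-13) = -104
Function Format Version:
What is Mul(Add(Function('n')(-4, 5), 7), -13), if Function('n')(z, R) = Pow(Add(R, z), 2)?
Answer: -104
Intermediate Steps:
Mul(Add(Function('n')(-4, 5), 7), -13) = Mul(Add(Pow(Add(5, -4), 2), 7), -13) = Mul(Add(Pow(1, 2), 7), -13) = Mul(Add(1, 7), -13) = Mul(8, -13) = -104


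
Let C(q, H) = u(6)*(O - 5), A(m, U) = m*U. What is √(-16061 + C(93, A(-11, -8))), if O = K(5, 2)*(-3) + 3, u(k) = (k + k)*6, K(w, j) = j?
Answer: I*√16637 ≈ 128.98*I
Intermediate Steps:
u(k) = 12*k (u(k) = (2*k)*6 = 12*k)
A(m, U) = U*m
O = -3 (O = 2*(-3) + 3 = -6 + 3 = -3)
C(q, H) = -576 (C(q, H) = (12*6)*(-3 - 5) = 72*(-8) = -576)
√(-16061 + C(93, A(-11, -8))) = √(-16061 - 576) = √(-16637) = I*√16637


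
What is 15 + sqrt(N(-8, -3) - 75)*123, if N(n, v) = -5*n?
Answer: 15 + 123*I*sqrt(35) ≈ 15.0 + 727.68*I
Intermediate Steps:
15 + sqrt(N(-8, -3) - 75)*123 = 15 + sqrt(-5*(-8) - 75)*123 = 15 + sqrt(40 - 75)*123 = 15 + sqrt(-35)*123 = 15 + (I*sqrt(35))*123 = 15 + 123*I*sqrt(35)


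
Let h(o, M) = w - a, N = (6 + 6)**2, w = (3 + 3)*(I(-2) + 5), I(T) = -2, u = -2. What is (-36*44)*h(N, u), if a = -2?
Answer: -31680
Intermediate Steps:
w = 18 (w = (3 + 3)*(-2 + 5) = 6*3 = 18)
N = 144 (N = 12**2 = 144)
h(o, M) = 20 (h(o, M) = 18 - 1*(-2) = 18 + 2 = 20)
(-36*44)*h(N, u) = -36*44*20 = -1584*20 = -31680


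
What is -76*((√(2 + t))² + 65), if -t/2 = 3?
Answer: -4636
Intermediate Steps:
t = -6 (t = -2*3 = -6)
-76*((√(2 + t))² + 65) = -76*((√(2 - 6))² + 65) = -76*((√(-4))² + 65) = -76*((2*I)² + 65) = -76*(-4 + 65) = -76*61 = -4636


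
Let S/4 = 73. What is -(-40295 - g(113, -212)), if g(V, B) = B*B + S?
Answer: 85531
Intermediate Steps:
S = 292 (S = 4*73 = 292)
g(V, B) = 292 + B² (g(V, B) = B*B + 292 = B² + 292 = 292 + B²)
-(-40295 - g(113, -212)) = -(-40295 - (292 + (-212)²)) = -(-40295 - (292 + 44944)) = -(-40295 - 1*45236) = -(-40295 - 45236) = -1*(-85531) = 85531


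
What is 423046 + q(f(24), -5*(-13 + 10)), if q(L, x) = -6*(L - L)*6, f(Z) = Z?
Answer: 423046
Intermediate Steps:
q(L, x) = 0 (q(L, x) = -6*0*6 = 0*6 = 0)
423046 + q(f(24), -5*(-13 + 10)) = 423046 + 0 = 423046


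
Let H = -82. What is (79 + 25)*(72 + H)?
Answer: -1040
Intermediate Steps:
(79 + 25)*(72 + H) = (79 + 25)*(72 - 82) = 104*(-10) = -1040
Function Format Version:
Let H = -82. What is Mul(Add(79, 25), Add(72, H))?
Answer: -1040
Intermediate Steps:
Mul(Add(79, 25), Add(72, H)) = Mul(Add(79, 25), Add(72, -82)) = Mul(104, -10) = -1040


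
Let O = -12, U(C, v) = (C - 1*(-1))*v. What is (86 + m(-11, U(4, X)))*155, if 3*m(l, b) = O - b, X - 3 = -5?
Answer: 39680/3 ≈ 13227.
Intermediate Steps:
X = -2 (X = 3 - 5 = -2)
U(C, v) = v*(1 + C) (U(C, v) = (C + 1)*v = (1 + C)*v = v*(1 + C))
m(l, b) = -4 - b/3 (m(l, b) = (-12 - b)/3 = -4 - b/3)
(86 + m(-11, U(4, X)))*155 = (86 + (-4 - (-2)*(1 + 4)/3))*155 = (86 + (-4 - (-2)*5/3))*155 = (86 + (-4 - 1/3*(-10)))*155 = (86 + (-4 + 10/3))*155 = (86 - 2/3)*155 = (256/3)*155 = 39680/3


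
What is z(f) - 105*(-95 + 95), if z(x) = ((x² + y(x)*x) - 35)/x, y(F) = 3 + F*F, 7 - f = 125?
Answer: 1629497/118 ≈ 13809.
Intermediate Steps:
f = -118 (f = 7 - 1*125 = 7 - 125 = -118)
y(F) = 3 + F²
z(x) = (-35 + x² + x*(3 + x²))/x (z(x) = ((x² + (3 + x²)*x) - 35)/x = ((x² + x*(3 + x²)) - 35)/x = (-35 + x² + x*(3 + x²))/x)
z(f) - 105*(-95 + 95) = (3 - 118 + (-118)² - 35/(-118)) - 105*(-95 + 95) = (3 - 118 + 13924 - 35*(-1/118)) - 105*0 = (3 - 118 + 13924 + 35/118) - 1*0 = 1629497/118 + 0 = 1629497/118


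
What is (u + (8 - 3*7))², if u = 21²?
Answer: 183184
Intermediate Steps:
u = 441
(u + (8 - 3*7))² = (441 + (8 - 3*7))² = (441 + (8 - 21))² = (441 - 13)² = 428² = 183184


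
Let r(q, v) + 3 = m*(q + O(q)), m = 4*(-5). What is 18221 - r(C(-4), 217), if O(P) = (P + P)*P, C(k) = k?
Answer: 18784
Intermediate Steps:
O(P) = 2*P² (O(P) = (2*P)*P = 2*P²)
m = -20
r(q, v) = -3 - 40*q² - 20*q (r(q, v) = -3 - 20*(q + 2*q²) = -3 + (-40*q² - 20*q) = -3 - 40*q² - 20*q)
18221 - r(C(-4), 217) = 18221 - (-3 - 40*(-4)² - 20*(-4)) = 18221 - (-3 - 40*16 + 80) = 18221 - (-3 - 640 + 80) = 18221 - 1*(-563) = 18221 + 563 = 18784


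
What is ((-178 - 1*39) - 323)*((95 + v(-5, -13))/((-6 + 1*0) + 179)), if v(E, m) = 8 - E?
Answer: -58320/173 ≈ -337.11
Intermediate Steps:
((-178 - 1*39) - 323)*((95 + v(-5, -13))/((-6 + 1*0) + 179)) = ((-178 - 1*39) - 323)*((95 + (8 - 1*(-5)))/((-6 + 1*0) + 179)) = ((-178 - 39) - 323)*((95 + (8 + 5))/((-6 + 0) + 179)) = (-217 - 323)*((95 + 13)/(-6 + 179)) = -58320/173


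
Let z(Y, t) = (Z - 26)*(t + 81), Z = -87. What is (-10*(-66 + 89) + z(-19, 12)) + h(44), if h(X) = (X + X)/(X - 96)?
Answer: -139629/13 ≈ -10741.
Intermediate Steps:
h(X) = 2*X/(-96 + X) (h(X) = (2*X)/(-96 + X) = 2*X/(-96 + X))
z(Y, t) = -9153 - 113*t (z(Y, t) = (-87 - 26)*(t + 81) = -113*(81 + t) = -9153 - 113*t)
(-10*(-66 + 89) + z(-19, 12)) + h(44) = (-10*(-66 + 89) + (-9153 - 113*12)) + 2*44/(-96 + 44) = (-10*23 + (-9153 - 1356)) + 2*44/(-52) = (-230 - 10509) + 2*44*(-1/52) = -10739 - 22/13 = -139629/13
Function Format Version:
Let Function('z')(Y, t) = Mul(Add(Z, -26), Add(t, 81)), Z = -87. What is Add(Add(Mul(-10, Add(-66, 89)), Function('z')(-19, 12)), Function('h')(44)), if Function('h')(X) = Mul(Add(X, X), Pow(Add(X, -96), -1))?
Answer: Rational(-139629, 13) ≈ -10741.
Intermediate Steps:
Function('h')(X) = Mul(2, X, Pow(Add(-96, X), -1)) (Function('h')(X) = Mul(Mul(2, X), Pow(Add(-96, X), -1)) = Mul(2, X, Pow(Add(-96, X), -1)))
Function('z')(Y, t) = Add(-9153, Mul(-113, t)) (Function('z')(Y, t) = Mul(Add(-87, -26), Add(t, 81)) = Mul(-113, Add(81, t)) = Add(-9153, Mul(-113, t)))
Add(Add(Mul(-10, Add(-66, 89)), Function('z')(-19, 12)), Function('h')(44)) = Add(Add(Mul(-10, Add(-66, 89)), Add(-9153, Mul(-113, 12))), Mul(2, 44, Pow(Add(-96, 44), -1))) = Add(Add(Mul(-10, 23), Add(-9153, -1356)), Mul(2, 44, Pow(-52, -1))) = Add(Add(-230, -10509), Mul(2, 44, Rational(-1, 52))) = Add(-10739, Rational(-22, 13)) = Rational(-139629, 13)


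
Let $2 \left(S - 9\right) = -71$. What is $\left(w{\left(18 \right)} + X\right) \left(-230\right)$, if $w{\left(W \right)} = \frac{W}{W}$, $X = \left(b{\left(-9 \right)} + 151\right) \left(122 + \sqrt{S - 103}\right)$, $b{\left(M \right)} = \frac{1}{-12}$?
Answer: $- \frac{12704855}{3} - \frac{208265 i \sqrt{518}}{12} \approx -4.235 \cdot 10^{6} - 3.95 \cdot 10^{5} i$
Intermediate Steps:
$S = - \frac{53}{2}$ ($S = 9 + \frac{1}{2} \left(-71\right) = 9 - \frac{71}{2} = - \frac{53}{2} \approx -26.5$)
$b{\left(M \right)} = - \frac{1}{12}$
$X = \frac{110471}{6} + \frac{1811 i \sqrt{518}}{24}$ ($X = \left(- \frac{1}{12} + 151\right) \left(122 + \sqrt{- \frac{53}{2} - 103}\right) = \frac{1811 \left(122 + \sqrt{- \frac{259}{2}}\right)}{12} = \frac{1811 \left(122 + \frac{i \sqrt{518}}{2}\right)}{12} = \frac{110471}{6} + \frac{1811 i \sqrt{518}}{24} \approx 18412.0 + 1717.4 i$)
$w{\left(W \right)} = 1$
$\left(w{\left(18 \right)} + X\right) \left(-230\right) = \left(1 + \left(\frac{110471}{6} + \frac{1811 i \sqrt{518}}{24}\right)\right) \left(-230\right) = \left(\frac{110477}{6} + \frac{1811 i \sqrt{518}}{24}\right) \left(-230\right) = - \frac{12704855}{3} - \frac{208265 i \sqrt{518}}{12}$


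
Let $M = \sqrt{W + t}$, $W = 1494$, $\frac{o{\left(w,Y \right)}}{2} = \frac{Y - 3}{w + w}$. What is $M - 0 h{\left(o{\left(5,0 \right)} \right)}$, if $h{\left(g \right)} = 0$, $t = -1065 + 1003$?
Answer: $2 \sqrt{358} \approx 37.842$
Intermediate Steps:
$t = -62$
$o{\left(w,Y \right)} = \frac{-3 + Y}{w}$ ($o{\left(w,Y \right)} = 2 \frac{Y - 3}{w + w} = 2 \frac{-3 + Y}{2 w} = \frac{-3 + Y}{w}$)
$M = 2 \sqrt{358}$ ($M = \sqrt{1494 - 62} = \sqrt{1432} = 2 \sqrt{358} \approx 37.842$)
$M - 0 h{\left(o{\left(5,0 \right)} \right)} = 2 \sqrt{358} - 0 \cdot 0 = 2 \sqrt{358} - 0 = 2 \sqrt{358} + 0 = 2 \sqrt{358}$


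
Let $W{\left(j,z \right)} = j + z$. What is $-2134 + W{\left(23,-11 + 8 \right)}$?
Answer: $-2114$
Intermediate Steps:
$-2134 + W{\left(23,-11 + 8 \right)} = -2134 + \left(23 + \left(-11 + 8\right)\right) = -2134 + \left(23 - 3\right) = -2134 + 20 = -2114$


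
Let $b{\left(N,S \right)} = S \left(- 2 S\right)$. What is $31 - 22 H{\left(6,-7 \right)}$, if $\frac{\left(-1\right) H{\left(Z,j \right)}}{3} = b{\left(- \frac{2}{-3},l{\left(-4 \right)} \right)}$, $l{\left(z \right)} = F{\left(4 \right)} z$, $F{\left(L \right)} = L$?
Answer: $-33761$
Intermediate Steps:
$l{\left(z \right)} = 4 z$
$b{\left(N,S \right)} = - 2 S^{2}$
$H{\left(Z,j \right)} = 1536$ ($H{\left(Z,j \right)} = - 3 \left(- 2 \left(4 \left(-4\right)\right)^{2}\right) = - 3 \left(- 2 \left(-16\right)^{2}\right) = - 3 \left(\left(-2\right) 256\right) = \left(-3\right) \left(-512\right) = 1536$)
$31 - 22 H{\left(6,-7 \right)} = 31 - 33792 = -33761$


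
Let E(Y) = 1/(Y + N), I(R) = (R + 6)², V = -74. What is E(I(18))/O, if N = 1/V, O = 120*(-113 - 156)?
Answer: -37/687935220 ≈ -5.3784e-8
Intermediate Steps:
O = -32280 (O = 120*(-269) = -32280)
N = -1/74 (N = 1/(-74) = -1/74 ≈ -0.013514)
I(R) = (6 + R)²
E(Y) = 1/(-1/74 + Y) (E(Y) = 1/(Y - 1/74) = 1/(-1/74 + Y))
E(I(18))/O = (74/(-1 + 74*(6 + 18)²))/(-32280) = (74/(-1 + 74*24²))*(-1/32280) = (74/(-1 + 74*576))*(-1/32280) = (74/(-1 + 42624))*(-1/32280) = (74/42623)*(-1/32280) = -37/687935220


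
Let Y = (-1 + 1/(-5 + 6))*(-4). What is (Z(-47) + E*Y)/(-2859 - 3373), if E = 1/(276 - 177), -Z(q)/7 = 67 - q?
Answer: 21/164 ≈ 0.12805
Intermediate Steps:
Z(q) = -469 + 7*q (Z(q) = -7*(67 - q) = -469 + 7*q)
E = 1/99 ≈ 0.010101
Y = 0 (Y = (-1 + 1/1)*(-4) = (-1 + 1)*(-4) = 0*(-4) = 0)
(Z(-47) + E*Y)/(-2859 - 3373) = ((-469 + 7*(-47)) + (1/99)*0)/(-2859 - 3373) = ((-469 - 329) + 0)/(-6232) = (-798 + 0)*(-1/6232) = -798*(-1/6232) = 21/164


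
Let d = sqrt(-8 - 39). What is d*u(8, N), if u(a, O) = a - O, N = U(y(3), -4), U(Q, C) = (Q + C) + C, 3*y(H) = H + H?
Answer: 14*I*sqrt(47) ≈ 95.979*I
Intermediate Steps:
y(H) = 2*H/3 (y(H) = (H + H)/3 = (2*H)/3 = 2*H/3)
U(Q, C) = Q + 2*C (U(Q, C) = (C + Q) + C = Q + 2*C)
N = -6 (N = (2/3)*3 + 2*(-4) = 2 - 8 = -6)
d = I*sqrt(47) (d = sqrt(-47) = I*sqrt(47) ≈ 6.8557*I)
d*u(8, N) = (I*sqrt(47))*(8 - 1*(-6)) = (I*sqrt(47))*(8 + 6) = (I*sqrt(47))*14 = 14*I*sqrt(47)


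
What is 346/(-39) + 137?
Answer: 4997/39 ≈ 128.13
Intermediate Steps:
346/(-39) + 137 = -1/39*346 + 137 = -346/39 + 137 = 4997/39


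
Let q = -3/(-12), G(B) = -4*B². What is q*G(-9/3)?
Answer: -9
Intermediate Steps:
q = ¼ (q = -3*(-1/12) = ¼ ≈ 0.25000)
q*G(-9/3) = (-4*(-9/3)²)/4 = (-4*(-9*⅓)²)/4 = (-4*(-3)²)/4 = (-4*9)/4 = (¼)*(-36) = -9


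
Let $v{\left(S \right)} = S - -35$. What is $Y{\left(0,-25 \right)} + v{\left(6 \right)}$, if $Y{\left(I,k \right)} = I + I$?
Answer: $41$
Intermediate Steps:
$v{\left(S \right)} = 35 + S$ ($v{\left(S \right)} = S + 35 = 35 + S$)
$Y{\left(I,k \right)} = 2 I$
$Y{\left(0,-25 \right)} + v{\left(6 \right)} = 2 \cdot 0 + \left(35 + 6\right) = 0 + 41 = 41$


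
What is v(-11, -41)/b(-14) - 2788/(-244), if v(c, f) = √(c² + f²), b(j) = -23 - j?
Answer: 697/61 - √1802/9 ≈ 6.7096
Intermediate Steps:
v(-11, -41)/b(-14) - 2788/(-244) = √((-11)² + (-41)²)/(-23 - 1*(-14)) - 2788/(-244) = √(121 + 1681)/(-23 + 14) - 2788*(-1/244) = √1802/(-9) + 697/61 = √1802*(-⅑) + 697/61 = -√1802/9 + 697/61 = 697/61 - √1802/9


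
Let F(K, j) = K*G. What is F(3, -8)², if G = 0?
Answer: 0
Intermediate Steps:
F(K, j) = 0 (F(K, j) = K*0 = 0)
F(3, -8)² = 0² = 0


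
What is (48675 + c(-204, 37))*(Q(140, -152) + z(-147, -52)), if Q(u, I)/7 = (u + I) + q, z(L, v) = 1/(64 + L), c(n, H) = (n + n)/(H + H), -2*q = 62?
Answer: -44990462664/3071 ≈ -1.4650e+7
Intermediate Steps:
q = -31 (q = -1/2*62 = -31)
c(n, H) = n/H (c(n, H) = (2*n)/((2*H)) = (2*n)*(1/(2*H)) = n/H)
Q(u, I) = -217 + 7*I + 7*u (Q(u, I) = 7*((u + I) - 31) = 7*((I + u) - 31) = 7*(-31 + I + u) = -217 + 7*I + 7*u)
(48675 + c(-204, 37))*(Q(140, -152) + z(-147, -52)) = (48675 - 204/37)*((-217 + 7*(-152) + 7*140) + 1/(64 - 147)) = (48675 - 204*1/37)*((-217 - 1064 + 980) + 1/(-83)) = (48675 - 204/37)*(-301 - 1/83) = (1800771/37)*(-24984/83) = -44990462664/3071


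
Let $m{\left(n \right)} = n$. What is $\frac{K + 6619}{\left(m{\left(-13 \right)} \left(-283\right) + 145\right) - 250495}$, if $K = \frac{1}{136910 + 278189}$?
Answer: $- \frac{2747540282}{102392885429} \approx -0.026833$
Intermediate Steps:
$K = \frac{1}{415099} \approx 2.4091 \cdot 10^{-6}$
$\frac{K + 6619}{\left(m{\left(-13 \right)} \left(-283\right) + 145\right) - 250495} = \frac{\frac{1}{415099} + 6619}{\left(\left(-13\right) \left(-283\right) + 145\right) - 250495} = \frac{2747540282}{415099 \left(\left(3679 + 145\right) - 250495\right)} = \frac{2747540282}{415099 \left(3824 - 250495\right)} = \frac{2747540282}{415099 \left(-246671\right)} = \frac{2747540282}{415099} \left(- \frac{1}{246671}\right) = - \frac{2747540282}{102392885429}$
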